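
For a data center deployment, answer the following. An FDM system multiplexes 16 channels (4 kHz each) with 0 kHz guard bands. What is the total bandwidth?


Given: 16 channels, 4 kHz each, guard = 0 kHz
Channel bandwidth = 16 * 4 = 64 kHz
Guard bands = 15 gaps * 0 kHz = 0 kHz
Total = 64 + 0 = 64 kHz

64


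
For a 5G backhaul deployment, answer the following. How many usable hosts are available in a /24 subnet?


Given: subnet mask /24
Host bits = 32 - 24 = 8
Total addresses = 2^8 = 256
Usable hosts = 256 - 2 (network + broadcast) = 254

254


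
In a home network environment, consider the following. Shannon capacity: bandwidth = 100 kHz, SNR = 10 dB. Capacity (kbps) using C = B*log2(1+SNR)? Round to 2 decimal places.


Given: B = 100 kHz, SNR = 10 dB
SNR linear = 10^(10/10) = 10
1 + SNR = 11
log2(11) = 3.4594316186
C = 100 * 1000 * 3.4594316186 = 345943.1619 bps
C = 345.943162 kbps -> 345.94 kbps (2 dp)

345.94


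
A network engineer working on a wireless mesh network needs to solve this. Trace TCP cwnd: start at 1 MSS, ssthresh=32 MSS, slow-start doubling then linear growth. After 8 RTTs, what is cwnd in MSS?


RTT 0: cwnd = 1 MSS (initial)
RTT 1: cwnd = 2 MSS (slow start, doubled)
RTT 2: cwnd = 4 MSS (slow start, doubled)
RTT 3: cwnd = 8 MSS (slow start, doubled)
RTT 4: cwnd = 16 MSS (slow start, doubled)
RTT 5: cwnd = 32 MSS (slow start, doubled)
RTT 6: cwnd = 33 MSS (congestion avoidance, +1)
RTT 7: cwnd = 34 MSS (congestion avoidance, +1)
RTT 8: cwnd = 35 MSS (congestion avoidance, +1)

35


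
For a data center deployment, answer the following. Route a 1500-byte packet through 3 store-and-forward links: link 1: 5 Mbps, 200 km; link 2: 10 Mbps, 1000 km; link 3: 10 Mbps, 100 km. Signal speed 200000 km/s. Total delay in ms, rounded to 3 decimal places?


Packet = 1500 bytes = 12000 bits. Store-and-forward: sum (t_trans + t_prop) per link.
Link 1: t_trans = 12000/(5*10^6) s = 2.4000 ms; t_prop = 200/200000 s = 1.0000 ms; subtotal = 3.4000 ms
Link 2: t_trans = 12000/(10*10^6) s = 1.2000 ms; t_prop = 1000/200000 s = 5.0000 ms; subtotal = 6.2000 ms
Link 3: t_trans = 12000/(10*10^6) s = 1.2000 ms; t_prop = 100/200000 s = 0.5000 ms; subtotal = 1.7000 ms
End-to-end = 3.4000 + 6.2000 + 1.7000 = 11.3000 ms -> 11.300 ms (3 dp)

11.300


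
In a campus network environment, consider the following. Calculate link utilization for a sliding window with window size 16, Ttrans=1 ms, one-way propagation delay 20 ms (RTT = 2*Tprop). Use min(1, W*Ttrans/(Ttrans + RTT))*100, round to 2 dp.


Given: W = 16, Ttrans = 1 ms, RTT = 40 ms (= 2 * Tprop, Tprop = 20 ms)
Cycle time = Ttrans + RTT = 1 + 40 = 41 ms (first packet sent until its ACK returns)
W * Ttrans = 16 * 1 = 16 ms of sending per cycle
W * Ttrans / (Ttrans + RTT) = 16 / 41 = 0.390244
U = min(1, 0.390244) = 0.390244
U% = 39.02%

39.02


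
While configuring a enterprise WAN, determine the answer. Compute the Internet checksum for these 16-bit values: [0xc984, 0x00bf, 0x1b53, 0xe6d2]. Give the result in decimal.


Given words: [0xc984, 0x00bf, 0x1b53, 0xe6d2]
Step 1: Sum all words
Raw sum = 51588 + 191 + 6995 + 59090 = 117864
Step 2: Fold carry: (52328 + 1) = 52329
One's complement = ~52329 & 0xFFFF = 13206

13206


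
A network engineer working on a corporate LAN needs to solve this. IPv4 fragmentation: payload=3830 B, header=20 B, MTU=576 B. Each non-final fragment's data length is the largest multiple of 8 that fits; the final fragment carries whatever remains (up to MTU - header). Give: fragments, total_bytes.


Max data per non-final fragment = floor((MTU - header)/8)*8 = floor((576 - 20)/8)*8 = floor(556/8)*8 = 552 B
Final fragment needs no 8-byte alignment: it can carry up to MTU - header = 556 B
Non-final fragments needed = ceil((payload - 556) / 552) = ceil(3274/552) = ceil(5.9312) = 6
Number of fragments = 6 + 1 = 7
Fragment sizes (data): 6 * 552 B + 518 B (last, 518 <= 556 OK)
Total bytes sent = payload + n_frags * header = 3830 + 7*20 = 3830 + 140 = 3970 B

7, 3970


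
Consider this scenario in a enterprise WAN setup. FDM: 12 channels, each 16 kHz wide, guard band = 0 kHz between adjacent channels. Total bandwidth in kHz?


Given: 12 channels, 16 kHz each, guard = 0 kHz
Channel bandwidth = 12 * 16 = 192 kHz
Guard bands = 11 gaps * 0 kHz = 0 kHz
Total = 192 + 0 = 192 kHz

192


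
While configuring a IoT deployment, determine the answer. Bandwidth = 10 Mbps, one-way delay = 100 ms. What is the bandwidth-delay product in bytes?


Given: bandwidth = 10 Mbps, delay = 100 ms
BDP in bits = 10 * 10^6 * 100 / 1000
BDP in bits = 1000000
BDP in bytes = 1000000 / 8 = 125000

125000


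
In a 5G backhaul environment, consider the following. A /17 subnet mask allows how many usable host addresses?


Given: subnet mask /17
Host bits = 32 - 17 = 15
Total addresses = 2^15 = 32768
Usable hosts = 32768 - 2 (network + broadcast) = 32766

32766


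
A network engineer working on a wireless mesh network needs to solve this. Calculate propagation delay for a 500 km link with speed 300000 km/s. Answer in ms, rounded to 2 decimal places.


Given: distance = 500 km, speed = 300000 km/s
Delay = distance / speed = 500 / 300000 seconds
Delay in ms = 500 * 1000 / 300000
Delay = 1.6667 ms
Rounded to 2 dp = 1.67 ms

1.67


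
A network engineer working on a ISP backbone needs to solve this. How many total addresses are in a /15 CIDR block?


Given: CIDR prefix /15
Host bits = 32 - 15 = 17
Total addresses = 2^17 = 131072

131072


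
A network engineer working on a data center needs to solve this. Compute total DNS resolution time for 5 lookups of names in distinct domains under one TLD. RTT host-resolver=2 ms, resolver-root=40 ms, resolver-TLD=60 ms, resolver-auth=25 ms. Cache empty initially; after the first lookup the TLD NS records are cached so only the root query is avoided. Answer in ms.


Lookup 1 (cold cache): local + root + TLD + auth = 2 + 40 + 60 + 25 = 127 ms
Lookups 2..5 (TLD NS cached -> skip root; new domain -> still ask TLD and auth): local + TLD + auth = 2 + 60 + 25 = 87 ms each
Remaining 4 lookups: 4 * 87 = 348 ms
Total = 127 + 348 = 475 ms

475


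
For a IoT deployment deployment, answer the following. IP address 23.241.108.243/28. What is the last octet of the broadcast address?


Given: IP = 23.241.108.243, prefix = /28
Host bits = 32 - 28 = 4
Network last octet = 243 AND mask = 240
Host part size = 2^4 - 1 = 15
Broadcast last octet = 240 OR 15 = 255

255


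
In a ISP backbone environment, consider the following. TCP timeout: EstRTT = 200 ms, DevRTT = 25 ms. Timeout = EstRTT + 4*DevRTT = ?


Given: EstRTT = 200 ms, DevRTT = 25 ms
Timeout = EstRTT + 4 * DevRTT
4 * DevRTT = 4 * 25 = 100
Timeout = 200 + 100 = 300 ms

300


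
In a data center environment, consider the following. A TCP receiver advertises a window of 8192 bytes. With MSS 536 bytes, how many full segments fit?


Given: RWND = 8192 bytes, MSS = 536 bytes
Full segments = floor(RWND / MSS)
Full segments = floor(8192 / 536)
Full segments = floor(15.2836) = 15

15


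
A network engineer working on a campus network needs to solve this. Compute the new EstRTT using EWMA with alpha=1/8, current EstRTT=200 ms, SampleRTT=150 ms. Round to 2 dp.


Given: EstRTT = 200 ms, SampleRTT = 150 ms, alpha = 1/8
New EstRTT = (1 - alpha) * EstRTT + alpha * SampleRTT
(7/8) * 200 = 175
(1/8) * 150 = 18.75
New EstRTT = 175 + 18.75 = 193.75 ms -> 193.75 ms (2 dp)

193.75


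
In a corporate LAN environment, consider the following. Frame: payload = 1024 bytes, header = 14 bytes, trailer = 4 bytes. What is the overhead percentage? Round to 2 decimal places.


Given: payload = 1024 B, header = 14 B, trailer = 4 B
Overhead bytes = header + trailer = 14 + 4 = 18
Total frame = payload + overhead = 1024 + 18 = 1042
Overhead % = 18 / 1042 * 100 = 1.7274% -> 1.73% (2 dp)

1.73


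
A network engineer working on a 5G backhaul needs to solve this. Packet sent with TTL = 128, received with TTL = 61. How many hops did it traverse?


Given: initial TTL = 128, received TTL = 61
Hops = initial TTL - received TTL
Hops = 128 - 61 = 67

67


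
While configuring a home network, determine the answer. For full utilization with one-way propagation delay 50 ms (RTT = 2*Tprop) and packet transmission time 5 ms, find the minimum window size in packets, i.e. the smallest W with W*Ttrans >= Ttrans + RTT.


Given: Ttrans = 5 ms, RTT = 100 ms (= 2 * Tprop, Tprop = 50 ms)
Time until first ACK returns = Ttrans + RTT = 5 + 100 = 105 ms
Need W * Ttrans >= Ttrans + RTT  ->  W >= (Ttrans + RTT) / Ttrans
(Ttrans + RTT) / Ttrans = 105 / 5 = 21
W_min = ceil(21) = 21

21


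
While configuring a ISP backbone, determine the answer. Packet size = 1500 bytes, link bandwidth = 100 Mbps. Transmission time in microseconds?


Given: packet = 1500 bytes, bandwidth = 100 Mbps
Packet in bits = 1500 * 8 = 12000 bits
Bandwidth = 100 * 10^6 = 100000000 bps
Time = 12000 / 100000000 seconds
Time in us = 12000 * 10^6 / 100000000 = 120

120


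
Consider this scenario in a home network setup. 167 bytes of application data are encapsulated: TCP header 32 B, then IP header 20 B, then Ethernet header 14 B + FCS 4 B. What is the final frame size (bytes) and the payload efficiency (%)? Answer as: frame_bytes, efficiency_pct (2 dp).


TCP segment = 167 + 32 = 199 B
IP packet = 199 + 20 = 219 B
Ethernet frame = 219 + 14 + 4 = 237 B
Efficiency = app / frame = 167 / 237 = 0.704641 = 70.4641% -> 70.46% (2 dp)

237, 70.46


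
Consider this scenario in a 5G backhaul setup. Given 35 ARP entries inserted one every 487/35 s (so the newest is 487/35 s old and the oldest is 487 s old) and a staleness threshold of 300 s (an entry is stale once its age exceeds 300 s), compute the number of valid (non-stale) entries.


Ages are k * 487/35 s for k = 1..35 (spacing = 13.9143 s).
Entry k is valid iff k * 487/35 <= 300 iff k <= 35 * 300 / 487 = 21.5606
n_valid = floor(21.5606) = 21
(n_stale = 35 - 21 = 14)

21


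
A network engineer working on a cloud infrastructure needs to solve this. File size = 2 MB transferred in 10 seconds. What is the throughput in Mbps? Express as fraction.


Given: file = 2 MB, time = 10 s
File in Mb = 2 * 8 = 16 Mb
Throughput = 16 / 10 Mbps
Throughput = 8/5 Mbps

8/5


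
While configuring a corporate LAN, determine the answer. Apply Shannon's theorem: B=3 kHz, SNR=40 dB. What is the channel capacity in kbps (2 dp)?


Given: B = 3 kHz, SNR = 40 dB
SNR linear = 10^(40/10) = 10000
1 + SNR = 10001
log2(10001) = 13.2878566418
C = 3 * 1000 * 13.2878566418 = 39863.5699 bps
C = 39.863570 kbps -> 39.86 kbps (2 dp)

39.86


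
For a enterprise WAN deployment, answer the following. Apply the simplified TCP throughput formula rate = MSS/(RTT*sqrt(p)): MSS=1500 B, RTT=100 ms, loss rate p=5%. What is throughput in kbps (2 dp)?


Given: MSS = 1500 bytes, RTT = 100 ms, loss = 5%
RTT in seconds = 100 / 1000 = 0.1
Loss rate = 5% = 0.05
sqrt(loss) = sqrt(0.05) = 0.223606797750
Throughput (bytes/s) = 1500 / (0.1 * 0.223606797750) = 67082.0393
Throughput (kbps) = 67082.0393 * 8 / 1000 = 536.656315 -> 536.66 kbps (2 dp)

536.66


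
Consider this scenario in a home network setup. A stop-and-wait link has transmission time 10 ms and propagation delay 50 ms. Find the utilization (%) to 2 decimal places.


Given: Ttrans = 10 ms, Tprop = 50 ms
RTT = 2 * Tprop = 2 * 50 = 100 ms
U = Ttrans / (Ttrans + RTT)
U = 10 / (10 + 100)
U = 10 / 110 = 0.090909
U% = 9.09%

9.09


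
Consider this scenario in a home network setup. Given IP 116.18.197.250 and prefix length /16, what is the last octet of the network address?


Given: IP = 116.18.197.250, prefix = /16
Subnet mask = 255.255.0.0
Last octet of IP: 250
Last octet of mask: 0
Network last octet = 250 AND 0 = 0

0


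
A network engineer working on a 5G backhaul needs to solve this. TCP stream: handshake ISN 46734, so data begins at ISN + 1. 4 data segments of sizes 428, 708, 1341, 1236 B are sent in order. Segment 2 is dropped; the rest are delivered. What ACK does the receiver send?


SYN uses sequence number 46734; first data byte = ISN + 1 = 46735.
Segment 1: SEQ = 46735, len = 428 B, covers [46735, 47162]
Segment 2: SEQ = 47163, len = 708 B, covers [47163, 47870] [LOST]
Segment 3: SEQ = 47871, len = 1341 B, covers [47871, 49211]
Segment 4: SEQ = 49212, len = 1236 B, covers [49212, 50447]
In-order data received: bytes [46735, 47162] (segments 1..1).
Segment 2 missing -> gap begins at byte 47163; later segments buffered out of order.
Cumulative ACK = next expected in-order byte = 46735 + 428 = 47163

47163


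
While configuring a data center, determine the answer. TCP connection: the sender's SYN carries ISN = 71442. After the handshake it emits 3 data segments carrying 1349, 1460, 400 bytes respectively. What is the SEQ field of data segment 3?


The SYN occupies sequence number ISN = 71442, so the first data byte is ISN + 1 = 71443.
SEQ of data segment i = (ISN + 1) + sum of payload sizes of segments 1..i-1.
Segment 1: SEQ = 71443, payload = 1349 bytes
Segment 2: SEQ = 72792, payload = 1460 bytes
Segment 3: SEQ = 74252, payload = 400 bytes
SEQ of segment 3 = 71443 + 1349 + 1460 = 74252

74252


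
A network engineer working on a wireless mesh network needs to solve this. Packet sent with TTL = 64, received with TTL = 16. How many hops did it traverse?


Given: initial TTL = 64, received TTL = 16
Hops = initial TTL - received TTL
Hops = 64 - 16 = 48

48


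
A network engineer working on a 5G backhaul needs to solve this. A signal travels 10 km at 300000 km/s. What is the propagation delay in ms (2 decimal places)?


Given: distance = 10 km, speed = 300000 km/s
Delay = distance / speed = 10 / 300000 seconds
Delay in ms = 10 * 1000 / 300000
Delay = 0.0333 ms
Rounded to 2 dp = 0.03 ms

0.03


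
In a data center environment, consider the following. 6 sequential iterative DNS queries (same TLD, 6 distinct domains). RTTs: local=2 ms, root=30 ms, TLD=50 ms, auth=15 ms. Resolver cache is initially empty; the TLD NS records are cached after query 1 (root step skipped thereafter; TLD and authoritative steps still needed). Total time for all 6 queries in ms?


Lookup 1 (cold cache): local + root + TLD + auth = 2 + 30 + 50 + 15 = 97 ms
Lookups 2..6 (TLD NS cached -> skip root; new domain -> still ask TLD and auth): local + TLD + auth = 2 + 50 + 15 = 67 ms each
Remaining 5 lookups: 5 * 67 = 335 ms
Total = 97 + 335 = 432 ms

432


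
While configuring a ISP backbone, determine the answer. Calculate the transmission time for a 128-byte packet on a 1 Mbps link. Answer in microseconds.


Given: packet = 128 bytes, bandwidth = 1 Mbps
Packet in bits = 128 * 8 = 1024 bits
Bandwidth = 1 * 10^6 = 1000000 bps
Time = 1024 / 1000000 seconds
Time in us = 1024 * 10^6 / 1000000 = 1024

1024


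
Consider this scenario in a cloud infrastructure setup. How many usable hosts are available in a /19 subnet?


Given: subnet mask /19
Host bits = 32 - 19 = 13
Total addresses = 2^13 = 8192
Usable hosts = 8192 - 2 (network + broadcast) = 8190

8190


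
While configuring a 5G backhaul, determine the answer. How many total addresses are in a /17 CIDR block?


Given: CIDR prefix /17
Host bits = 32 - 17 = 15
Total addresses = 2^15 = 32768

32768


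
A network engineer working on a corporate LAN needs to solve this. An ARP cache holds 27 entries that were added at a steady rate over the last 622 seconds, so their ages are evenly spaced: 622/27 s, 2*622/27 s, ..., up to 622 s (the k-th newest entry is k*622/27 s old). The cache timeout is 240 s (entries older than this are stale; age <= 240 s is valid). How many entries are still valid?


Ages are k * 622/27 s for k = 1..27 (spacing = 23.0370 s).
Entry k is valid iff k * 622/27 <= 240 iff k <= 27 * 240 / 622 = 10.4180
n_valid = floor(10.4180) = 10
(n_stale = 27 - 10 = 17)

10


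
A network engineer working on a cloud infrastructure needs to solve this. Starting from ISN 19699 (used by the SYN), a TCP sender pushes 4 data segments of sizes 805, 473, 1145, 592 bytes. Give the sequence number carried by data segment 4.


The SYN occupies sequence number ISN = 19699, so the first data byte is ISN + 1 = 19700.
SEQ of data segment i = (ISN + 1) + sum of payload sizes of segments 1..i-1.
Segment 1: SEQ = 19700, payload = 805 bytes
Segment 2: SEQ = 20505, payload = 473 bytes
Segment 3: SEQ = 20978, payload = 1145 bytes
Segment 4: SEQ = 22123, payload = 592 bytes
SEQ of segment 4 = 19700 + 805 + 473 + 1145 = 22123

22123


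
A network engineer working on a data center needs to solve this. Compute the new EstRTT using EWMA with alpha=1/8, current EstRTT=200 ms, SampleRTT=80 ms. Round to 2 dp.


Given: EstRTT = 200 ms, SampleRTT = 80 ms, alpha = 1/8
New EstRTT = (1 - alpha) * EstRTT + alpha * SampleRTT
(7/8) * 200 = 175
(1/8) * 80 = 10
New EstRTT = 175 + 10 = 185 ms -> 185.00 ms (2 dp)

185.00


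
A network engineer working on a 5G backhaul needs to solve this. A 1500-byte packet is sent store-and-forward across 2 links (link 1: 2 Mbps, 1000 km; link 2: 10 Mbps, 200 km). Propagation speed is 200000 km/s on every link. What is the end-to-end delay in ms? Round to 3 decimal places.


Packet = 1500 bytes = 12000 bits. Store-and-forward: sum (t_trans + t_prop) per link.
Link 1: t_trans = 12000/(2*10^6) s = 6.0000 ms; t_prop = 1000/200000 s = 5.0000 ms; subtotal = 11.0000 ms
Link 2: t_trans = 12000/(10*10^6) s = 1.2000 ms; t_prop = 200/200000 s = 1.0000 ms; subtotal = 2.2000 ms
End-to-end = 11.0000 + 2.2000 = 13.2000 ms -> 13.200 ms (3 dp)

13.200


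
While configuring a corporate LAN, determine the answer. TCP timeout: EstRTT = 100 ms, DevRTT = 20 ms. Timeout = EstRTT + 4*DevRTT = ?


Given: EstRTT = 100 ms, DevRTT = 20 ms
Timeout = EstRTT + 4 * DevRTT
4 * DevRTT = 4 * 20 = 80
Timeout = 100 + 80 = 180 ms

180


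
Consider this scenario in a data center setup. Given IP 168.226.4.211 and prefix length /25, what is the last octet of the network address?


Given: IP = 168.226.4.211, prefix = /25
Subnet mask = 255.255.255.128
Last octet of IP: 211
Last octet of mask: 128
Network last octet = 211 AND 128 = 128

128


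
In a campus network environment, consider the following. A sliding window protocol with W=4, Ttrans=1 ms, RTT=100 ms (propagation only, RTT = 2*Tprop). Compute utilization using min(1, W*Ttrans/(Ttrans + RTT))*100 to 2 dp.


Given: W = 4, Ttrans = 1 ms, RTT = 100 ms (= 2 * Tprop, Tprop = 50 ms)
Cycle time = Ttrans + RTT = 1 + 100 = 101 ms (first packet sent until its ACK returns)
W * Ttrans = 4 * 1 = 4 ms of sending per cycle
W * Ttrans / (Ttrans + RTT) = 4 / 101 = 0.039604
U = min(1, 0.039604) = 0.039604
U% = 3.96%

3.96


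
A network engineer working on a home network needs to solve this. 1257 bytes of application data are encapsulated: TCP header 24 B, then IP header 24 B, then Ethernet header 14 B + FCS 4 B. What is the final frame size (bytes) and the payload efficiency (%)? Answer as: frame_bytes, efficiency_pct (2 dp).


TCP segment = 1257 + 24 = 1281 B
IP packet = 1281 + 24 = 1305 B
Ethernet frame = 1305 + 14 + 4 = 1323 B
Efficiency = app / frame = 1257 / 1323 = 0.950113 = 95.0113% -> 95.01% (2 dp)

1323, 95.01


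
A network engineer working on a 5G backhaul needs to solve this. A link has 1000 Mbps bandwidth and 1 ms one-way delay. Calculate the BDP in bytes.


Given: bandwidth = 1000 Mbps, delay = 1 ms
BDP in bits = 1000 * 10^6 * 1 / 1000
BDP in bits = 1000000
BDP in bytes = 1000000 / 8 = 125000

125000


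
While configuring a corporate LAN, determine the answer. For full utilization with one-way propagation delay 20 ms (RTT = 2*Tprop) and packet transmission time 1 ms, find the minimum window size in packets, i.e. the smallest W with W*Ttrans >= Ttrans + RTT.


Given: Ttrans = 1 ms, RTT = 40 ms (= 2 * Tprop, Tprop = 20 ms)
Time until first ACK returns = Ttrans + RTT = 1 + 40 = 41 ms
Need W * Ttrans >= Ttrans + RTT  ->  W >= (Ttrans + RTT) / Ttrans
(Ttrans + RTT) / Ttrans = 41 / 1 = 41
W_min = ceil(41) = 41

41


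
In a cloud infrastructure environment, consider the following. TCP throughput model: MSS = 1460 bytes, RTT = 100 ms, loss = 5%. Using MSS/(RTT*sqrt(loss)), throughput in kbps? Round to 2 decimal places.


Given: MSS = 1460 bytes, RTT = 100 ms, loss = 5%
RTT in seconds = 100 / 1000 = 0.1
Loss rate = 5% = 0.05
sqrt(loss) = sqrt(0.05) = 0.223606797750
Throughput (bytes/s) = 1460 / (0.1 * 0.223606797750) = 65293.1849
Throughput (kbps) = 65293.1849 * 8 / 1000 = 522.345480 -> 522.35 kbps (2 dp)

522.35


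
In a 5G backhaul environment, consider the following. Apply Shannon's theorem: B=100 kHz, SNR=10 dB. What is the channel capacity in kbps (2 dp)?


Given: B = 100 kHz, SNR = 10 dB
SNR linear = 10^(10/10) = 10
1 + SNR = 11
log2(11) = 3.4594316186
C = 100 * 1000 * 3.4594316186 = 345943.1619 bps
C = 345.943162 kbps -> 345.94 kbps (2 dp)

345.94


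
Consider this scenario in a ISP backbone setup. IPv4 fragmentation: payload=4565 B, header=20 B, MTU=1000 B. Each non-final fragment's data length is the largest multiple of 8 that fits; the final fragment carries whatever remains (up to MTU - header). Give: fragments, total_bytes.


Max data per non-final fragment = floor((MTU - header)/8)*8 = floor((1000 - 20)/8)*8 = floor(980/8)*8 = 976 B
Final fragment needs no 8-byte alignment: it can carry up to MTU - header = 980 B
Non-final fragments needed = ceil((payload - 980) / 976) = ceil(3585/976) = ceil(3.6732) = 4
Number of fragments = 4 + 1 = 5
Fragment sizes (data): 4 * 976 B + 661 B (last, 661 <= 980 OK)
Total bytes sent = payload + n_frags * header = 4565 + 5*20 = 4565 + 100 = 4665 B

5, 4665


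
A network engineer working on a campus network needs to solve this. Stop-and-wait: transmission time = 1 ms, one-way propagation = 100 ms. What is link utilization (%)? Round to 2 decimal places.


Given: Ttrans = 1 ms, Tprop = 100 ms
RTT = 2 * Tprop = 2 * 100 = 200 ms
U = Ttrans / (Ttrans + RTT)
U = 1 / (1 + 200)
U = 1 / 201 = 0.004975
U% = 0.50%

0.50


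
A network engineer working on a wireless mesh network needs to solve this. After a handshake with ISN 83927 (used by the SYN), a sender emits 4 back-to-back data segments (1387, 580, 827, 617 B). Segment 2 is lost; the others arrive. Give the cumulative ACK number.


SYN uses sequence number 83927; first data byte = ISN + 1 = 83928.
Segment 1: SEQ = 83928, len = 1387 B, covers [83928, 85314]
Segment 2: SEQ = 85315, len = 580 B, covers [85315, 85894] [LOST]
Segment 3: SEQ = 85895, len = 827 B, covers [85895, 86721]
Segment 4: SEQ = 86722, len = 617 B, covers [86722, 87338]
In-order data received: bytes [83928, 85314] (segments 1..1).
Segment 2 missing -> gap begins at byte 85315; later segments buffered out of order.
Cumulative ACK = next expected in-order byte = 83928 + 1387 = 85315

85315


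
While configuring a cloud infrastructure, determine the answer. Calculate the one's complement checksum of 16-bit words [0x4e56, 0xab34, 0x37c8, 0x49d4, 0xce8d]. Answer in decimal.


Given words: [0x4e56, 0xab34, 0x37c8, 0x49d4, 0xce8d]
Step 1: Sum all words
Raw sum = 20054 + 43828 + 14280 + 18900 + 52877 = 149939
Step 2: Fold carry: (18867 + 2) = 18869
One's complement = ~18869 & 0xFFFF = 46666

46666


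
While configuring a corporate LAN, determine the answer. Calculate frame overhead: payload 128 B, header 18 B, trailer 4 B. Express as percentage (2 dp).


Given: payload = 128 B, header = 18 B, trailer = 4 B
Overhead bytes = header + trailer = 18 + 4 = 22
Total frame = payload + overhead = 128 + 22 = 150
Overhead % = 22 / 150 * 100 = 14.6667% -> 14.67% (2 dp)

14.67


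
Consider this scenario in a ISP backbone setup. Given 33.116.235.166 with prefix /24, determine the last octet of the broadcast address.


Given: IP = 33.116.235.166, prefix = /24
Host bits = 32 - 24 = 8
Network last octet = 166 AND mask = 0
Host part size = 2^8 - 1 = 255
Broadcast last octet = 0 OR 255 = 255

255


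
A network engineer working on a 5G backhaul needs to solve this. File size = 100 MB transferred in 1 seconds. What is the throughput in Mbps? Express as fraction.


Given: file = 100 MB, time = 1 s
File in Mb = 100 * 8 = 800 Mb
Throughput = 800 / 1 Mbps
Throughput = 800 Mbps

800


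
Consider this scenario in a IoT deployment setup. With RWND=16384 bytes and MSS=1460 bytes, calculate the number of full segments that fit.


Given: RWND = 16384 bytes, MSS = 1460 bytes
Full segments = floor(RWND / MSS)
Full segments = floor(16384 / 1460)
Full segments = floor(11.2219) = 11

11


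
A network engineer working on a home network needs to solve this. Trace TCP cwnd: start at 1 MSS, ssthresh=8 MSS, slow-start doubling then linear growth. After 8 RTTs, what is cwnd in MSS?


RTT 0: cwnd = 1 MSS (initial)
RTT 1: cwnd = 2 MSS (slow start, doubled)
RTT 2: cwnd = 4 MSS (slow start, doubled)
RTT 3: cwnd = 8 MSS (slow start, doubled)
RTT 4: cwnd = 9 MSS (congestion avoidance, +1)
RTT 5: cwnd = 10 MSS (congestion avoidance, +1)
RTT 6: cwnd = 11 MSS (congestion avoidance, +1)
RTT 7: cwnd = 12 MSS (congestion avoidance, +1)
RTT 8: cwnd = 13 MSS (congestion avoidance, +1)

13


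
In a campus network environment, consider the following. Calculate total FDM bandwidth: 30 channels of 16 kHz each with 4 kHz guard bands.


Given: 30 channels, 16 kHz each, guard = 4 kHz
Channel bandwidth = 30 * 16 = 480 kHz
Guard bands = 29 gaps * 4 kHz = 116 kHz
Total = 480 + 116 = 596 kHz

596


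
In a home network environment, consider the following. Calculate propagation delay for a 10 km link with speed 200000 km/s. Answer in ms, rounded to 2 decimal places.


Given: distance = 10 km, speed = 200000 km/s
Delay = distance / speed = 10 / 200000 seconds
Delay in ms = 10 * 1000 / 200000
Delay = 0.0500 ms
Rounded to 2 dp = 0.05 ms

0.05


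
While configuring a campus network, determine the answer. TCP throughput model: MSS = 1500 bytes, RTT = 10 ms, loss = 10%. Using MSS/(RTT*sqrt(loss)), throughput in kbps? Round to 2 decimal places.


Given: MSS = 1500 bytes, RTT = 10 ms, loss = 10%
RTT in seconds = 10 / 1000 = 0.01
Loss rate = 10% = 0.1
sqrt(loss) = sqrt(0.1) = 0.316227766017
Throughput (bytes/s) = 1500 / (0.01 * 0.316227766017) = 474341.6490
Throughput (kbps) = 474341.6490 * 8 / 1000 = 3794.733192 -> 3794.73 kbps (2 dp)

3794.73


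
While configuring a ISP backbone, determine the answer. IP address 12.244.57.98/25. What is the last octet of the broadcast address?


Given: IP = 12.244.57.98, prefix = /25
Host bits = 32 - 25 = 7
Network last octet = 98 AND mask = 0
Host part size = 2^7 - 1 = 127
Broadcast last octet = 0 OR 127 = 127

127


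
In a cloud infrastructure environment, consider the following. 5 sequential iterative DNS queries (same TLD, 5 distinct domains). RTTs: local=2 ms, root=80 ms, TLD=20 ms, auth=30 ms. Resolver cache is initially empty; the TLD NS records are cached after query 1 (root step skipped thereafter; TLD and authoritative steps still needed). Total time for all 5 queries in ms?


Lookup 1 (cold cache): local + root + TLD + auth = 2 + 80 + 20 + 30 = 132 ms
Lookups 2..5 (TLD NS cached -> skip root; new domain -> still ask TLD and auth): local + TLD + auth = 2 + 20 + 30 = 52 ms each
Remaining 4 lookups: 4 * 52 = 208 ms
Total = 132 + 208 = 340 ms

340


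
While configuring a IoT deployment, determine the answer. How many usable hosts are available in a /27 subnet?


Given: subnet mask /27
Host bits = 32 - 27 = 5
Total addresses = 2^5 = 32
Usable hosts = 32 - 2 (network + broadcast) = 30

30


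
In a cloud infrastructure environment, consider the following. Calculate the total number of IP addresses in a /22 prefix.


Given: CIDR prefix /22
Host bits = 32 - 22 = 10
Total addresses = 2^10 = 1024

1024


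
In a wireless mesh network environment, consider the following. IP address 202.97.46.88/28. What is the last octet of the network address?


Given: IP = 202.97.46.88, prefix = /28
Subnet mask = 255.255.255.240
Last octet of IP: 88
Last octet of mask: 240
Network last octet = 88 AND 240 = 80

80


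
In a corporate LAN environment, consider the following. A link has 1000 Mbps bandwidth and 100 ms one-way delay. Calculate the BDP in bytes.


Given: bandwidth = 1000 Mbps, delay = 100 ms
BDP in bits = 1000 * 10^6 * 100 / 1000
BDP in bits = 100000000
BDP in bytes = 100000000 / 8 = 12500000

12500000


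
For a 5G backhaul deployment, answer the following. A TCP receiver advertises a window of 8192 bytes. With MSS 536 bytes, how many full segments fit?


Given: RWND = 8192 bytes, MSS = 536 bytes
Full segments = floor(RWND / MSS)
Full segments = floor(8192 / 536)
Full segments = floor(15.2836) = 15

15


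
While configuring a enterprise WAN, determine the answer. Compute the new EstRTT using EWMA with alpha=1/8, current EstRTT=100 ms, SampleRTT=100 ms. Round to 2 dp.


Given: EstRTT = 100 ms, SampleRTT = 100 ms, alpha = 1/8
New EstRTT = (1 - alpha) * EstRTT + alpha * SampleRTT
(7/8) * 100 = 87.5
(1/8) * 100 = 12.5
New EstRTT = 87.5 + 12.5 = 100 ms -> 100.00 ms (2 dp)

100.00


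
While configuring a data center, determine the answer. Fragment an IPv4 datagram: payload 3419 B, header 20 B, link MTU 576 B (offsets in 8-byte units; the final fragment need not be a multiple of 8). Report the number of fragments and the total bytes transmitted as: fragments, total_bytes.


Max data per non-final fragment = floor((MTU - header)/8)*8 = floor((576 - 20)/8)*8 = floor(556/8)*8 = 552 B
Final fragment needs no 8-byte alignment: it can carry up to MTU - header = 556 B
Non-final fragments needed = ceil((payload - 556) / 552) = ceil(2863/552) = ceil(5.1866) = 6
Number of fragments = 6 + 1 = 7
Fragment sizes (data): 6 * 552 B + 107 B (last, 107 <= 556 OK)
Total bytes sent = payload + n_frags * header = 3419 + 7*20 = 3419 + 140 = 3559 B

7, 3559


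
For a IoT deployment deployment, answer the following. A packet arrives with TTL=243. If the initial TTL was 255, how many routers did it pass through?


Given: initial TTL = 255, received TTL = 243
Hops = initial TTL - received TTL
Hops = 255 - 243 = 12

12


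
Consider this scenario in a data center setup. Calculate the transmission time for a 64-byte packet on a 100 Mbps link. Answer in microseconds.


Given: packet = 64 bytes, bandwidth = 100 Mbps
Packet in bits = 64 * 8 = 512 bits
Bandwidth = 100 * 10^6 = 100000000 bps
Time = 512 / 100000000 seconds
Time in us = 512 * 10^6 / 100000000 = 5.12

5.12


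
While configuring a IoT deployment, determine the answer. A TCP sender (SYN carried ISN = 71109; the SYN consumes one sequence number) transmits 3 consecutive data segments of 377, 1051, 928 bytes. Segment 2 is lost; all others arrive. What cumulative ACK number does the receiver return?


SYN uses sequence number 71109; first data byte = ISN + 1 = 71110.
Segment 1: SEQ = 71110, len = 377 B, covers [71110, 71486]
Segment 2: SEQ = 71487, len = 1051 B, covers [71487, 72537] [LOST]
Segment 3: SEQ = 72538, len = 928 B, covers [72538, 73465]
In-order data received: bytes [71110, 71486] (segments 1..1).
Segment 2 missing -> gap begins at byte 71487; later segments buffered out of order.
Cumulative ACK = next expected in-order byte = 71110 + 377 = 71487

71487


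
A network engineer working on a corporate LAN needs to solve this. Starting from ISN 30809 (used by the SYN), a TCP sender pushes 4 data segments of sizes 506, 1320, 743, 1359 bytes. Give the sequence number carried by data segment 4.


The SYN occupies sequence number ISN = 30809, so the first data byte is ISN + 1 = 30810.
SEQ of data segment i = (ISN + 1) + sum of payload sizes of segments 1..i-1.
Segment 1: SEQ = 30810, payload = 506 bytes
Segment 2: SEQ = 31316, payload = 1320 bytes
Segment 3: SEQ = 32636, payload = 743 bytes
Segment 4: SEQ = 33379, payload = 1359 bytes
SEQ of segment 4 = 30810 + 506 + 1320 + 743 = 33379

33379


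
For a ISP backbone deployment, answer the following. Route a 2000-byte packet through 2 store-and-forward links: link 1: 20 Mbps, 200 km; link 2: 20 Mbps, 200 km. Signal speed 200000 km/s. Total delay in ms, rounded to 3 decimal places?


Packet = 2000 bytes = 16000 bits. Store-and-forward: sum (t_trans + t_prop) per link.
Link 1: t_trans = 16000/(20*10^6) s = 0.8000 ms; t_prop = 200/200000 s = 1.0000 ms; subtotal = 1.8000 ms
Link 2: t_trans = 16000/(20*10^6) s = 0.8000 ms; t_prop = 200/200000 s = 1.0000 ms; subtotal = 1.8000 ms
End-to-end = 1.8000 + 1.8000 = 3.6000 ms -> 3.600 ms (3 dp)

3.600


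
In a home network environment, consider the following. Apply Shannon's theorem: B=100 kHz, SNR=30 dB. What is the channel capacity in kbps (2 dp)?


Given: B = 100 kHz, SNR = 30 dB
SNR linear = 10^(30/10) = 1000
1 + SNR = 1001
log2(1001) = 9.9672262588
C = 100 * 1000 * 9.9672262588 = 996722.6259 bps
C = 996.722626 kbps -> 996.72 kbps (2 dp)

996.72


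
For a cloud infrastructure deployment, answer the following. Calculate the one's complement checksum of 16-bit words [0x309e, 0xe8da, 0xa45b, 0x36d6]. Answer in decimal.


Given words: [0x309e, 0xe8da, 0xa45b, 0x36d6]
Step 1: Sum all words
Raw sum = 12446 + 59610 + 42075 + 14038 = 128169
Step 2: Fold carry: (62633 + 1) = 62634
One's complement = ~62634 & 0xFFFF = 2901

2901


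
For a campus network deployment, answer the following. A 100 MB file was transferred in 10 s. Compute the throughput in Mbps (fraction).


Given: file = 100 MB, time = 10 s
File in Mb = 100 * 8 = 800 Mb
Throughput = 800 / 10 Mbps
Throughput = 80 Mbps

80


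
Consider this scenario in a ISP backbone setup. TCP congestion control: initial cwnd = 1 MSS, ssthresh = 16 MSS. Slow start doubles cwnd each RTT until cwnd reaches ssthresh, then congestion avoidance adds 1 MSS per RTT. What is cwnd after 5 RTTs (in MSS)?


RTT 0: cwnd = 1 MSS (initial)
RTT 1: cwnd = 2 MSS (slow start, doubled)
RTT 2: cwnd = 4 MSS (slow start, doubled)
RTT 3: cwnd = 8 MSS (slow start, doubled)
RTT 4: cwnd = 16 MSS (slow start, doubled)
RTT 5: cwnd = 17 MSS (congestion avoidance, +1)

17


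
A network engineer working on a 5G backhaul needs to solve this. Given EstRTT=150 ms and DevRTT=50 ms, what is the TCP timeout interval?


Given: EstRTT = 150 ms, DevRTT = 50 ms
Timeout = EstRTT + 4 * DevRTT
4 * DevRTT = 4 * 50 = 200
Timeout = 150 + 200 = 350 ms

350


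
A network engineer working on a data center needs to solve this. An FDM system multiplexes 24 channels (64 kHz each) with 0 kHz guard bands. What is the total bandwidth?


Given: 24 channels, 64 kHz each, guard = 0 kHz
Channel bandwidth = 24 * 64 = 1536 kHz
Guard bands = 23 gaps * 0 kHz = 0 kHz
Total = 1536 + 0 = 1536 kHz

1536


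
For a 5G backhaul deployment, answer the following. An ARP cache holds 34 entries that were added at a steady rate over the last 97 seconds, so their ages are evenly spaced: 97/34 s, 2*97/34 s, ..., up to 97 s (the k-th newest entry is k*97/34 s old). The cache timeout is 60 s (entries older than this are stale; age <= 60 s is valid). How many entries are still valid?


Ages are k * 97/34 s for k = 1..34 (spacing = 2.8529 s).
Entry k is valid iff k * 97/34 <= 60 iff k <= 34 * 60 / 97 = 21.0309
n_valid = floor(21.0309) = 21
(n_stale = 34 - 21 = 13)

21


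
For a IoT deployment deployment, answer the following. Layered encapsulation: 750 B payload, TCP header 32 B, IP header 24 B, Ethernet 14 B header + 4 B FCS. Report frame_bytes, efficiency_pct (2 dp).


TCP segment = 750 + 32 = 782 B
IP packet = 782 + 24 = 806 B
Ethernet frame = 806 + 14 + 4 = 824 B
Efficiency = app / frame = 750 / 824 = 0.910194 = 91.0194% -> 91.02% (2 dp)

824, 91.02


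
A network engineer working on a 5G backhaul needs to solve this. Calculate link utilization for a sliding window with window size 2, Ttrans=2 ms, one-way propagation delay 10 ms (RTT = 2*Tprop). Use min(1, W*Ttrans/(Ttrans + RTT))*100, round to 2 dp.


Given: W = 2, Ttrans = 2 ms, RTT = 20 ms (= 2 * Tprop, Tprop = 10 ms)
Cycle time = Ttrans + RTT = 2 + 20 = 22 ms (first packet sent until its ACK returns)
W * Ttrans = 2 * 2 = 4 ms of sending per cycle
W * Ttrans / (Ttrans + RTT) = 4 / 22 = 0.181818
U = min(1, 0.181818) = 0.181818
U% = 18.18%

18.18


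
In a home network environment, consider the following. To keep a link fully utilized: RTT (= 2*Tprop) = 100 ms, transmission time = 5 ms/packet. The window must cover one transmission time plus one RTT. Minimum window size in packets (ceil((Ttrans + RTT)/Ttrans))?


Given: Ttrans = 5 ms, RTT = 100 ms (= 2 * Tprop, Tprop = 50 ms)
Time until first ACK returns = Ttrans + RTT = 5 + 100 = 105 ms
Need W * Ttrans >= Ttrans + RTT  ->  W >= (Ttrans + RTT) / Ttrans
(Ttrans + RTT) / Ttrans = 105 / 5 = 21
W_min = ceil(21) = 21

21


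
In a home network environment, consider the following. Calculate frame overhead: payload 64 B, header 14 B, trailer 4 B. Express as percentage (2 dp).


Given: payload = 64 B, header = 14 B, trailer = 4 B
Overhead bytes = header + trailer = 14 + 4 = 18
Total frame = payload + overhead = 64 + 18 = 82
Overhead % = 18 / 82 * 100 = 21.9512% -> 21.95% (2 dp)

21.95


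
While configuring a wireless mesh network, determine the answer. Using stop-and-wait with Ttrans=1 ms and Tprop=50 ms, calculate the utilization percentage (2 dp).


Given: Ttrans = 1 ms, Tprop = 50 ms
RTT = 2 * Tprop = 2 * 50 = 100 ms
U = Ttrans / (Ttrans + RTT)
U = 1 / (1 + 100)
U = 1 / 101 = 0.009901
U% = 0.99%

0.99


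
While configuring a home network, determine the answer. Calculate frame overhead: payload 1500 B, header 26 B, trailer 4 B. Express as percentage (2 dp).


Given: payload = 1500 B, header = 26 B, trailer = 4 B
Overhead bytes = header + trailer = 26 + 4 = 30
Total frame = payload + overhead = 1500 + 30 = 1530
Overhead % = 30 / 1530 * 100 = 1.9608% -> 1.96% (2 dp)

1.96


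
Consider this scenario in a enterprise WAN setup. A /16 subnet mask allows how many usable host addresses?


Given: subnet mask /16
Host bits = 32 - 16 = 16
Total addresses = 2^16 = 65536
Usable hosts = 65536 - 2 (network + broadcast) = 65534

65534


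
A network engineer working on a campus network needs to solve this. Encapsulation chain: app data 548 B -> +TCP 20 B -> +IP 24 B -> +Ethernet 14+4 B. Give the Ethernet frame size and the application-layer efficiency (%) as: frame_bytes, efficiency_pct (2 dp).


TCP segment = 548 + 20 = 568 B
IP packet = 568 + 24 = 592 B
Ethernet frame = 592 + 14 + 4 = 610 B
Efficiency = app / frame = 548 / 610 = 0.898361 = 89.8361% -> 89.84% (2 dp)

610, 89.84


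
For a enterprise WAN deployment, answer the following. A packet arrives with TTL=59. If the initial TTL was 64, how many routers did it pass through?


Given: initial TTL = 64, received TTL = 59
Hops = initial TTL - received TTL
Hops = 64 - 59 = 5

5


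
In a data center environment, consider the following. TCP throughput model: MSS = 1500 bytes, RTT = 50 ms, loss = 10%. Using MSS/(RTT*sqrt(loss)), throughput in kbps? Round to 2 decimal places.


Given: MSS = 1500 bytes, RTT = 50 ms, loss = 10%
RTT in seconds = 50 / 1000 = 0.05
Loss rate = 10% = 0.1
sqrt(loss) = sqrt(0.1) = 0.316227766017
Throughput (bytes/s) = 1500 / (0.05 * 0.316227766017) = 94868.3298
Throughput (kbps) = 94868.3298 * 8 / 1000 = 758.946638 -> 758.95 kbps (2 dp)

758.95


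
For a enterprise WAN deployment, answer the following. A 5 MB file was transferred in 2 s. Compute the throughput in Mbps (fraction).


Given: file = 5 MB, time = 2 s
File in Mb = 5 * 8 = 40 Mb
Throughput = 40 / 2 Mbps
Throughput = 20 Mbps

20


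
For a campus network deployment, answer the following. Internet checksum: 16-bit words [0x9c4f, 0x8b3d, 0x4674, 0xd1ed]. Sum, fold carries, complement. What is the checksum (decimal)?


Given words: [0x9c4f, 0x8b3d, 0x4674, 0xd1ed]
Step 1: Sum all words
Raw sum = 40015 + 35645 + 18036 + 53741 = 147437
Step 2: Fold carry: (16365 + 2) = 16367
One's complement = ~16367 & 0xFFFF = 49168

49168


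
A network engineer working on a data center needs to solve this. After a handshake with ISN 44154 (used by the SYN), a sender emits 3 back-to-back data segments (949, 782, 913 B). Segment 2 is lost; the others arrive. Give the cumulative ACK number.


SYN uses sequence number 44154; first data byte = ISN + 1 = 44155.
Segment 1: SEQ = 44155, len = 949 B, covers [44155, 45103]
Segment 2: SEQ = 45104, len = 782 B, covers [45104, 45885] [LOST]
Segment 3: SEQ = 45886, len = 913 B, covers [45886, 46798]
In-order data received: bytes [44155, 45103] (segments 1..1).
Segment 2 missing -> gap begins at byte 45104; later segments buffered out of order.
Cumulative ACK = next expected in-order byte = 44155 + 949 = 45104

45104
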